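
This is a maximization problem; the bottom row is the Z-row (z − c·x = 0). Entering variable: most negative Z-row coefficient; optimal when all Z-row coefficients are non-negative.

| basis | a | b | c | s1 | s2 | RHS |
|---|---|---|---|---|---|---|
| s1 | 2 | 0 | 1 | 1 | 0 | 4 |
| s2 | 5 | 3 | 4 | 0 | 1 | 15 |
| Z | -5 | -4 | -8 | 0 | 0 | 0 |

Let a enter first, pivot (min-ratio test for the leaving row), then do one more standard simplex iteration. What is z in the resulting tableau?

Ratio test on column a — row 1: 4/2 = 2; row 2: 15/5 = 3. Minimum is 2 at row 1 (s1 leaves); pivot element 2.
Pivot on row 1; the Z-row RHS becomes 0 − (-5)·2 = 10.
Next entering variable (most negative Z-row entry -11/2): c.
Ratio test on column c — row 1: 2/(1/2) = 4; row 2: 5/(3/2) = 10/3. Minimum is 10/3 at row 2 (s2 leaves); pivot element 3/2.
After the second pivot the Z-row RHS is 10 − (-11/2)·(10/3) = 85/3.

85/3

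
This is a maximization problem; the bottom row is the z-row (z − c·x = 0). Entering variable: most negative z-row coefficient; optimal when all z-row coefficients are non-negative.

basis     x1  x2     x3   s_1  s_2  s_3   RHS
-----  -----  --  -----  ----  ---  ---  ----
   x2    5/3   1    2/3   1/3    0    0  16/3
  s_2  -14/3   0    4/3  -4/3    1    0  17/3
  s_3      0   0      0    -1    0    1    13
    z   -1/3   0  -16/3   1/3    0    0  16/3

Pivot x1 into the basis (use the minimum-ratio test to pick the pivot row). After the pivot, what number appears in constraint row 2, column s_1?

-2/5

Ratio test on column x1 — row 1: (16/3)/(5/3) = 16/5; row 2: entry -14/3 ≤ 0; row 3: entry 0 ≤ 0. Minimum is 16/5 at row 1 (x2 leaves); pivot element 5/3.
Divide row 1 by 5/3; eliminate column x1 from the other rows.
Row 2 update in column s_1: -4/3 − (-14/3)·(1/5) = -2/5.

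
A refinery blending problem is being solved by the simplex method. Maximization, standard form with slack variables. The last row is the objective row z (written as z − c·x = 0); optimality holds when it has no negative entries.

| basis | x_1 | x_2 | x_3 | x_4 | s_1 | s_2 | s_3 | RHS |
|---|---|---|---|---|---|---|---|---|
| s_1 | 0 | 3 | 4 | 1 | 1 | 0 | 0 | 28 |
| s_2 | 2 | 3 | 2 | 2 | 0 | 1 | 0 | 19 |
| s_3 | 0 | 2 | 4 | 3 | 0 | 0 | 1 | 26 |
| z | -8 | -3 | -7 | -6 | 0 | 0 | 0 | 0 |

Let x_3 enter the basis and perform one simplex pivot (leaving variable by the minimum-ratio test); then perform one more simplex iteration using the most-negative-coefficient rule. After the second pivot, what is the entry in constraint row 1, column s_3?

-1

Ratio test on column x_3 — row 1: 28/4 = 7; row 2: 19/2 = 19/2; row 3: 26/4 = 13/2. Minimum is 13/2 at row 3 (s_3 leaves); pivot element 4.
Divide row 3 by 4; eliminate column x_3 from the other rows.
Second iteration: most negative z-row entry is -8 in column x_1, so x_1 enters.
Ratio test on column x_1 — row 1: entry 0 ≤ 0; row 2: 6/2 = 3; row 3: entry 0 ≤ 0. Minimum is 3 at row 2 (s_2 leaves); pivot element 2.
Divide row 2 by 2; eliminate column x_1 from the other rows.
After both pivots, the entry at constraint row 1, column s_3 is -1.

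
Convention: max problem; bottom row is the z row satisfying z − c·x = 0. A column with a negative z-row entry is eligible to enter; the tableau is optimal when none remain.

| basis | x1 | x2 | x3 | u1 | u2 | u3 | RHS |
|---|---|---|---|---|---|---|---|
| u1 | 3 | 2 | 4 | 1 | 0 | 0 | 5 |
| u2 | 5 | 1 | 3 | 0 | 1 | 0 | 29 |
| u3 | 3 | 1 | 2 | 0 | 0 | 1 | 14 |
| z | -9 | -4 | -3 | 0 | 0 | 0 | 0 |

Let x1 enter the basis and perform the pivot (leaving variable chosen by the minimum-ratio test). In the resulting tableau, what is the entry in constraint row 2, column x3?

Ratio test on column x1 — row 1: 5/3 = 5/3; row 2: 29/5 = 29/5; row 3: 14/3 = 14/3. Minimum is 5/3 at row 1 (u1 leaves); pivot element 3.
Divide row 1 by 3; eliminate column x1 from the other rows.
Row 2 update in column x3: 3 − 5·(4/3) = -11/3.

-11/3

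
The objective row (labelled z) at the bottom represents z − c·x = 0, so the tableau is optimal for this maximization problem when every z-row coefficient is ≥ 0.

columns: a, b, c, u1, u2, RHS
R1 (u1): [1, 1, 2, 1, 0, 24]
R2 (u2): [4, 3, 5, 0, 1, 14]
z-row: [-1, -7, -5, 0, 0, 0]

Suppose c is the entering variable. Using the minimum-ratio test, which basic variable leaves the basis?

u2

Column c entries and ratios — u1: 24/2 = 12; u2: 14/5 = 14/5.
Smallest ratio is 14/5 in the row of u2, so u2 leaves.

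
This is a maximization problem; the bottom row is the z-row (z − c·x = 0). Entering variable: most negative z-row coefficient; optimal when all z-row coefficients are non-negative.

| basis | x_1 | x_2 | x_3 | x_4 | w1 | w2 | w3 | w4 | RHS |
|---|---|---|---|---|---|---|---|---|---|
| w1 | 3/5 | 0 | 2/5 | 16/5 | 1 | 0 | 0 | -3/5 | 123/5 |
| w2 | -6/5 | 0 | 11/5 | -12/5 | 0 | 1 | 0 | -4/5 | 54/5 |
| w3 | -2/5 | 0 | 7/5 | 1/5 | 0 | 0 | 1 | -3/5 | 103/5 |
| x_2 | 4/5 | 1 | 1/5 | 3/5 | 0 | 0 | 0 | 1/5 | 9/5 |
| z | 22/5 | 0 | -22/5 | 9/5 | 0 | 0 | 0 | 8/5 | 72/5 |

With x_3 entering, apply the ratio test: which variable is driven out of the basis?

w2

Column x_3 entries and ratios — w1: (123/5)/(2/5) = 123/2; w2: (54/5)/(11/5) = 54/11; w3: (103/5)/(7/5) = 103/7; x_2: (9/5)/(1/5) = 9.
Smallest ratio is 54/11 in the row of w2, so w2 leaves.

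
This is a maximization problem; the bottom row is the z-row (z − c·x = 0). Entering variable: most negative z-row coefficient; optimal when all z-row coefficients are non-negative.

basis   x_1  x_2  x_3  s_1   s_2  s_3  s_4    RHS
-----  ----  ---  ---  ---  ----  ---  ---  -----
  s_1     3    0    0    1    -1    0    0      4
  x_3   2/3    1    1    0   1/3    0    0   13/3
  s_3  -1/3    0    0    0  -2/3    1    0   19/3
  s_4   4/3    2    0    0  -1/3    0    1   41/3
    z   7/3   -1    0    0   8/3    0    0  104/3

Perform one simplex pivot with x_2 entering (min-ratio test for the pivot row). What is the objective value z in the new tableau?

39

Ratio test on column x_2 — row 1: entry 0 ≤ 0; row 2: (13/3)/1 = 13/3; row 3: entry 0 ≤ 0; row 4: (41/3)/2 = 41/6. Minimum is 13/3 at row 2 (x_3 leaves); pivot element 1.
Pivot on row 2; the z-row RHS becomes 104/3 − (-1)·(13/3) = 39.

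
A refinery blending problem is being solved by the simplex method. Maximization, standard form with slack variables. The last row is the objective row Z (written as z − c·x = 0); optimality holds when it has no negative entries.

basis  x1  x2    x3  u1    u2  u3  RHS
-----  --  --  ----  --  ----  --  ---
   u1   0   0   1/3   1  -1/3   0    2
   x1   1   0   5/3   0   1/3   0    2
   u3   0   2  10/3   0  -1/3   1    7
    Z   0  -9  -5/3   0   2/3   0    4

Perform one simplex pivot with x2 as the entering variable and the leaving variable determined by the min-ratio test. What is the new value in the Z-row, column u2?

Ratio test on column x2 — row 1: entry 0 ≤ 0; row 2: entry 0 ≤ 0; row 3: 7/2 = 7/2. Minimum is 7/2 at row 3 (u3 leaves); pivot element 2.
Divide row 3 by 2; eliminate column x2 from the other rows.
Z-row update in column u2: 2/3 − (-9)·(-1/6) = -5/6.

-5/6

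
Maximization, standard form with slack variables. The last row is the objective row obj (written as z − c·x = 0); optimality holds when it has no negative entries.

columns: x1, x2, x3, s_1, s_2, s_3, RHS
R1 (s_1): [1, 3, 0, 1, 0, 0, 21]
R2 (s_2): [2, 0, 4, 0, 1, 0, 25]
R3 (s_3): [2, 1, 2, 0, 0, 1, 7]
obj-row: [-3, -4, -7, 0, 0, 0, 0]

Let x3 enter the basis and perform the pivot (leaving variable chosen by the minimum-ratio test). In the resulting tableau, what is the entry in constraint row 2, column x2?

Ratio test on column x3 — row 1: entry 0 ≤ 0; row 2: 25/4 = 25/4; row 3: 7/2 = 7/2. Minimum is 7/2 at row 3 (s_3 leaves); pivot element 2.
Divide row 3 by 2; eliminate column x3 from the other rows.
Row 2 update in column x2: 0 − 4·(1/2) = -2.

-2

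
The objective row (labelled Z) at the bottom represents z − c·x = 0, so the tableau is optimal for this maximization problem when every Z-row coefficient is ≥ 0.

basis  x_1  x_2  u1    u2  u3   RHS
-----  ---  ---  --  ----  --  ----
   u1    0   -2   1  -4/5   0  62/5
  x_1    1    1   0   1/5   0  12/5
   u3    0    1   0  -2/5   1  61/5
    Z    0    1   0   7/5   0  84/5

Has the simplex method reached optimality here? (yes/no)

yes

Every Z-row coefficient is ≥ 0, so the tableau is optimal.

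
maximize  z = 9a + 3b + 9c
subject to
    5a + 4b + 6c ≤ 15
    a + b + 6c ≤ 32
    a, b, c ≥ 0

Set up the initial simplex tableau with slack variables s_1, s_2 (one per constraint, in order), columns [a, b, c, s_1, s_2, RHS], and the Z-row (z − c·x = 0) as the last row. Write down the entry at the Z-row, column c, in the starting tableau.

The Z-row carries the negated objective coefficients: the c entry is -9.

-9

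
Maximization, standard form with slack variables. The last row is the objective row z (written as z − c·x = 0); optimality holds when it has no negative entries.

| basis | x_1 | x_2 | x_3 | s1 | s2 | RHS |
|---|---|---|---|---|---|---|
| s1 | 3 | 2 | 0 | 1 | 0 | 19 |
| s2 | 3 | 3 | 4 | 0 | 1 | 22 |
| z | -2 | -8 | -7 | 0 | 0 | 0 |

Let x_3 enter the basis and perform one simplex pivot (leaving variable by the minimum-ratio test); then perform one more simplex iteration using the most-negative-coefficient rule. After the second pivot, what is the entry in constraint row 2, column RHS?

22/3

Ratio test on column x_3 — row 1: entry 0 ≤ 0; row 2: 22/4 = 11/2. Minimum is 11/2 at row 2 (s2 leaves); pivot element 4.
Divide row 2 by 4; eliminate column x_3 from the other rows.
Second iteration: most negative z-row entry is -11/4 in column x_2, so x_2 enters.
Ratio test on column x_2 — row 1: 19/2 = 19/2; row 2: (11/2)/(3/4) = 22/3. Minimum is 22/3 at row 2 (x_3 leaves); pivot element 3/4.
Divide row 2 by 3/4; eliminate column x_2 from the other rows.
After both pivots, the entry at constraint row 2, column RHS is 22/3.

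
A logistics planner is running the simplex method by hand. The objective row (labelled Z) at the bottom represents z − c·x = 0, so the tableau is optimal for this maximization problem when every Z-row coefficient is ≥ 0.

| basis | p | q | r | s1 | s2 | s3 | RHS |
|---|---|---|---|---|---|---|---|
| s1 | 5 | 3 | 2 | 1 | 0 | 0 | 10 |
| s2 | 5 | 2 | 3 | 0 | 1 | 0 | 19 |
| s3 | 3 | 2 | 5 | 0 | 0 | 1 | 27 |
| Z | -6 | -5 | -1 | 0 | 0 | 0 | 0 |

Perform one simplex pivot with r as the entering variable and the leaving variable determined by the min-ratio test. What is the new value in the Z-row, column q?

-7/2

Ratio test on column r — row 1: 10/2 = 5; row 2: 19/3 = 19/3; row 3: 27/5 = 27/5. Minimum is 5 at row 1 (s1 leaves); pivot element 2.
Divide row 1 by 2; eliminate column r from the other rows.
Z-row update in column q: -5 − (-1)·(3/2) = -7/2.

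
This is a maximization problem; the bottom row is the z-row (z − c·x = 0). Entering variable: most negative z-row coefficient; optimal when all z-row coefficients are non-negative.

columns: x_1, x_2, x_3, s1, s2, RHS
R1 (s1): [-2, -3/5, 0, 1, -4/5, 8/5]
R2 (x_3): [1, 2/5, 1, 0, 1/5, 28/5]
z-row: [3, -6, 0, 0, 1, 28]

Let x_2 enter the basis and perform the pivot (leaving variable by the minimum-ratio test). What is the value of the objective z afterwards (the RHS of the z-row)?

Ratio test on column x_2 — row 1: entry -3/5 ≤ 0; row 2: (28/5)/(2/5) = 14. Minimum is 14 at row 2 (x_3 leaves); pivot element 2/5.
Pivot on row 2; the z-row RHS becomes 28 − (-6)·14 = 112.

112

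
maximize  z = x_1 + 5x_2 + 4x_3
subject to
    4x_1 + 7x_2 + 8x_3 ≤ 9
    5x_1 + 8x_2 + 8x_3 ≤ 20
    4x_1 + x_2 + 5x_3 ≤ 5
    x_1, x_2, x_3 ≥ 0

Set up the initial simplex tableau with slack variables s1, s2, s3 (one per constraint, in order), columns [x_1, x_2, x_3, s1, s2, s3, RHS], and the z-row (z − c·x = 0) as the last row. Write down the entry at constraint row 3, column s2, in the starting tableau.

0

Slack s2 belongs to constraint 2; its column is the unit vector e_2, so the entry in row 3 is 0.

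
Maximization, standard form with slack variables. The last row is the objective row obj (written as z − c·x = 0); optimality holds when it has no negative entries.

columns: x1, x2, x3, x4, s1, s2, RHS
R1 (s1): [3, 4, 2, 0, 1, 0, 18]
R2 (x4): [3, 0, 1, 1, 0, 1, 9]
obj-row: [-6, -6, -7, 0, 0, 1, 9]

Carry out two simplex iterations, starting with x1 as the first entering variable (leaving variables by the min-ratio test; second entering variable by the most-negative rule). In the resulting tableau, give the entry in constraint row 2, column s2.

1/3

Ratio test on column x1 — row 1: 18/3 = 6; row 2: 9/3 = 3. Minimum is 3 at row 2 (x4 leaves); pivot element 3.
Divide row 2 by 3; eliminate column x1 from the other rows.
Second iteration: most negative obj-row entry is -6 in column x2, so x2 enters.
Ratio test on column x2 — row 1: 9/4 = 9/4; row 2: entry 0 ≤ 0. Minimum is 9/4 at row 1 (s1 leaves); pivot element 4.
Divide row 1 by 4; eliminate column x2 from the other rows.
After both pivots, the entry at constraint row 2, column s2 is 1/3.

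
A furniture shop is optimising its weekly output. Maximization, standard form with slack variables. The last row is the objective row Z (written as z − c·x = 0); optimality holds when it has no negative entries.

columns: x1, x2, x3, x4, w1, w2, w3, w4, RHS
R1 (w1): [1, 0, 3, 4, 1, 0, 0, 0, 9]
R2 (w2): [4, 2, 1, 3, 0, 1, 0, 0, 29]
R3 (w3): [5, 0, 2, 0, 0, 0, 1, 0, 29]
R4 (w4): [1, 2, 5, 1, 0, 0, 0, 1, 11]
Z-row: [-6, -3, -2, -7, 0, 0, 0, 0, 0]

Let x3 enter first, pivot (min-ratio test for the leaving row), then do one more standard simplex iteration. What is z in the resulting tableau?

154/17

Ratio test on column x3 — row 1: 9/3 = 3; row 2: 29/1 = 29; row 3: 29/2 = 29/2; row 4: 11/5 = 11/5. Minimum is 11/5 at row 4 (w4 leaves); pivot element 5.
Pivot on row 4; the Z-row RHS becomes 0 − (-2)·(11/5) = 22/5.
Next entering variable (most negative Z-row entry -33/5): x4.
Ratio test on column x4 — row 1: (12/5)/(17/5) = 12/17; row 2: (134/5)/(14/5) = 67/7; row 3: entry -2/5 ≤ 0; row 4: (11/5)/(1/5) = 11. Minimum is 12/17 at row 1 (w1 leaves); pivot element 17/5.
After the second pivot the Z-row RHS is 22/5 − (-33/5)·(12/17) = 154/17.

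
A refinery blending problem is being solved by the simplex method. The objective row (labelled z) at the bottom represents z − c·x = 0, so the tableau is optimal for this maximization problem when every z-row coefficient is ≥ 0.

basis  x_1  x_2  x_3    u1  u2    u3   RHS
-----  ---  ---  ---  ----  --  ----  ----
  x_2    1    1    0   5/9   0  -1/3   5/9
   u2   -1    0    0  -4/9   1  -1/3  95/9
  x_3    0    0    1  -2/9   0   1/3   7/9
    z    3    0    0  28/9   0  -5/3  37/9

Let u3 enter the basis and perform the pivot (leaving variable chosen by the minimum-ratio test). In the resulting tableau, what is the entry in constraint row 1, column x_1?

1

Ratio test on column u3 — row 1: entry -1/3 ≤ 0; row 2: entry -1/3 ≤ 0; row 3: (7/9)/(1/3) = 7/3. Minimum is 7/3 at row 3 (x_3 leaves); pivot element 1/3.
Divide row 3 by 1/3; eliminate column u3 from the other rows.
Row 1 update in column x_1: 1 − (-1/3)·0 = 1.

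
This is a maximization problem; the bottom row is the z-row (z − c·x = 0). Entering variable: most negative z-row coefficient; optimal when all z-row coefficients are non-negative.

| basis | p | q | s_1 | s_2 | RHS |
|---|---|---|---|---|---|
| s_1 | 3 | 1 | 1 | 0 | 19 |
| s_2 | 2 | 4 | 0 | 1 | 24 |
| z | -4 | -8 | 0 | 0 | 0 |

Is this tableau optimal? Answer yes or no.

no

The z-row has a negative entry -8 in column q, so it is not optimal.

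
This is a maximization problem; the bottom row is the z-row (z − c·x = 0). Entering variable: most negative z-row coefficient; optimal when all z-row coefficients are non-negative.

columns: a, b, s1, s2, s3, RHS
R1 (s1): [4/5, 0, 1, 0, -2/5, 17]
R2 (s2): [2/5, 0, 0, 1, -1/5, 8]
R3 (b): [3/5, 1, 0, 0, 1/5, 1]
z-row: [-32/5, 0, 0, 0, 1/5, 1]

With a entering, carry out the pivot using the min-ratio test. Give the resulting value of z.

35/3

Ratio test on column a — row 1: 17/(4/5) = 85/4; row 2: 8/(2/5) = 20; row 3: 1/(3/5) = 5/3. Minimum is 5/3 at row 3 (b leaves); pivot element 3/5.
Pivot on row 3; the z-row RHS becomes 1 − (-32/5)·(5/3) = 35/3.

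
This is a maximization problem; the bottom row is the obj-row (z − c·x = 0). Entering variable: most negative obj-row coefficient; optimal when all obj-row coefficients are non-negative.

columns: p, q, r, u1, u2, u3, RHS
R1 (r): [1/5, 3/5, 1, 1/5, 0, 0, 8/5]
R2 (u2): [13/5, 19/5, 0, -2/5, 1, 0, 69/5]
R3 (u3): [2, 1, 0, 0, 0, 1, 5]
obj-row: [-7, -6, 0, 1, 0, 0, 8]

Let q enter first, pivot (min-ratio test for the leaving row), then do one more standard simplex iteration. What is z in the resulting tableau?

Ratio test on column q — row 1: (8/5)/(3/5) = 8/3; row 2: (69/5)/(19/5) = 69/19; row 3: 5/1 = 5. Minimum is 8/3 at row 1 (r leaves); pivot element 3/5.
Pivot on row 1; the obj-row RHS becomes 8 − (-6)·(8/3) = 24.
Next entering variable (most negative obj-row entry -5): p.
Ratio test on column p — row 1: (8/3)/(1/3) = 8; row 2: (11/3)/(4/3) = 11/4; row 3: (7/3)/(5/3) = 7/5. Minimum is 7/5 at row 3 (u3 leaves); pivot element 5/3.
After the second pivot the obj-row RHS is 24 − (-5)·(7/5) = 31.

31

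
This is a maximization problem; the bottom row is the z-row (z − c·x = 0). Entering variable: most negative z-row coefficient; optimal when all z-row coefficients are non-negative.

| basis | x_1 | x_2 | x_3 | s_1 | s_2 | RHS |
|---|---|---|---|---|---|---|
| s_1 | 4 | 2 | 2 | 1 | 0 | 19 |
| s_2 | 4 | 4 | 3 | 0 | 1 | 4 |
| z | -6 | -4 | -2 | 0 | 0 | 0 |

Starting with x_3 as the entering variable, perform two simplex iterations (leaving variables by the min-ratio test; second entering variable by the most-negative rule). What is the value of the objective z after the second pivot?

6

Ratio test on column x_3 — row 1: 19/2 = 19/2; row 2: 4/3 = 4/3. Minimum is 4/3 at row 2 (s_2 leaves); pivot element 3.
Pivot on row 2; the z-row RHS becomes 0 − (-2)·(4/3) = 8/3.
Next entering variable (most negative z-row entry -10/3): x_1.
Ratio test on column x_1 — row 1: (49/3)/(4/3) = 49/4; row 2: (4/3)/(4/3) = 1. Minimum is 1 at row 2 (x_3 leaves); pivot element 4/3.
After the second pivot the z-row RHS is 8/3 − (-10/3)·1 = 6.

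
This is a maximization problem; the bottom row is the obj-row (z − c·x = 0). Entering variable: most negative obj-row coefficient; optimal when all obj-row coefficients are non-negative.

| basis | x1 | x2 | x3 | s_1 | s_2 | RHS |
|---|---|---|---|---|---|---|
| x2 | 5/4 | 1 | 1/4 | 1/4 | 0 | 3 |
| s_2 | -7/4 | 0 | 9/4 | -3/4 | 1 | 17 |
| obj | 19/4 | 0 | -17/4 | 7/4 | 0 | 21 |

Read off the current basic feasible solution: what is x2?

x2 is basic (row 1); its value is the RHS of that row, 3.

3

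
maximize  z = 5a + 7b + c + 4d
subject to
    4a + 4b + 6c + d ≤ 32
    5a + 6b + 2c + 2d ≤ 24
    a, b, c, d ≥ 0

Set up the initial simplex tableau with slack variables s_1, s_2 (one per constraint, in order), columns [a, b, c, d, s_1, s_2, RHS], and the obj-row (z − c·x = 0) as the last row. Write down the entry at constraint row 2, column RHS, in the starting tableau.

The RHS of constraint 2 is b_2 = 24.

24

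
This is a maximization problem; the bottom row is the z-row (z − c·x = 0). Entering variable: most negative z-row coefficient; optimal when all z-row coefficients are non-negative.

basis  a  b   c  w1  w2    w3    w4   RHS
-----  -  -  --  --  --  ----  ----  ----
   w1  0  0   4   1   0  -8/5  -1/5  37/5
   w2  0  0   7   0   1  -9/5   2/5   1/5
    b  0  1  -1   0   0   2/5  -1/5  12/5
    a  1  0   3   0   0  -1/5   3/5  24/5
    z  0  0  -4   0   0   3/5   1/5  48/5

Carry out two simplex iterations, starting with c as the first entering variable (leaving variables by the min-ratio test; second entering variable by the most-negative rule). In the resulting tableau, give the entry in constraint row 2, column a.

9/20

Ratio test on column c — row 1: (37/5)/4 = 37/20; row 2: (1/5)/7 = 1/35; row 3: entry -1 ≤ 0; row 4: (24/5)/3 = 8/5. Minimum is 1/35 at row 2 (w2 leaves); pivot element 7.
Divide row 2 by 7; eliminate column c from the other rows.
Second iteration: most negative z-row entry is -3/7 in column w3, so w3 enters.
Ratio test on column w3 — row 1: entry -4/7 ≤ 0; row 2: entry -9/35 ≤ 0; row 3: (17/7)/(1/7) = 17; row 4: (33/7)/(4/7) = 33/4. Minimum is 33/4 at row 4 (a leaves); pivot element 4/7.
Divide row 4 by 4/7; eliminate column w3 from the other rows.
After both pivots, the entry at constraint row 2, column a is 9/20.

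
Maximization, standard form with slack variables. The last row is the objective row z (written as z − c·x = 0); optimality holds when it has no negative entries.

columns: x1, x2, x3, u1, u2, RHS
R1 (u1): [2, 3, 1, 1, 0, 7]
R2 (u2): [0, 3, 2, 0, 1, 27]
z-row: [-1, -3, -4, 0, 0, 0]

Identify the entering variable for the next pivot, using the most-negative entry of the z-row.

x3

Negative z-row entries: x1: -1, x2: -3, x3: -4.
The most negative is -4 in column x3, so x3 enters.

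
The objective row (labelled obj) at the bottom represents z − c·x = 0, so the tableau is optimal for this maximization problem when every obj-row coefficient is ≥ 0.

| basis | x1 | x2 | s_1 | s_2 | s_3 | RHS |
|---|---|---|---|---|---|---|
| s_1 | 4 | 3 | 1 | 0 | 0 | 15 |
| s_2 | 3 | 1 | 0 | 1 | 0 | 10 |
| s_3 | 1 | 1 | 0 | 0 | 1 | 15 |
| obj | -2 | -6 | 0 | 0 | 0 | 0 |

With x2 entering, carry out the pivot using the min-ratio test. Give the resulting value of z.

Ratio test on column x2 — row 1: 15/3 = 5; row 2: 10/1 = 10; row 3: 15/1 = 15. Minimum is 5 at row 1 (s_1 leaves); pivot element 3.
Pivot on row 1; the obj-row RHS becomes 0 − (-6)·5 = 30.

30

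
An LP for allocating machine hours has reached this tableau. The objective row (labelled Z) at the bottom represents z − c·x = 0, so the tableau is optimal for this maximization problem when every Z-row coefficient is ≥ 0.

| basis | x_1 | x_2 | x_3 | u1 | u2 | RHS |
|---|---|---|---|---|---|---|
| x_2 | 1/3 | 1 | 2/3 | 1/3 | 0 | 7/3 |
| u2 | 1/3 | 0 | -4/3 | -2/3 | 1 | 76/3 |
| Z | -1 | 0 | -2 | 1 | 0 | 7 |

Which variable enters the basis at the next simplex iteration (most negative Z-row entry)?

Negative Z-row entries: x_1: -1, x_3: -2.
The most negative is -2 in column x_3, so x_3 enters.

x_3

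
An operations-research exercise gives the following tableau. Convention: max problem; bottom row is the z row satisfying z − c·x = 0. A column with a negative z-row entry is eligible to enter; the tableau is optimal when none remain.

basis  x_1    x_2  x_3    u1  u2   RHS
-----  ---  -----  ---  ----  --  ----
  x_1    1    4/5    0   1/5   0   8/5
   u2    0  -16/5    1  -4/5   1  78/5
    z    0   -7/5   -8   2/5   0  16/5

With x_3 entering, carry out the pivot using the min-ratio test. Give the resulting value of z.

Ratio test on column x_3 — row 1: entry 0 ≤ 0; row 2: (78/5)/1 = 78/5. Minimum is 78/5 at row 2 (u2 leaves); pivot element 1.
Pivot on row 2; the z-row RHS becomes 16/5 − (-8)·(78/5) = 128.

128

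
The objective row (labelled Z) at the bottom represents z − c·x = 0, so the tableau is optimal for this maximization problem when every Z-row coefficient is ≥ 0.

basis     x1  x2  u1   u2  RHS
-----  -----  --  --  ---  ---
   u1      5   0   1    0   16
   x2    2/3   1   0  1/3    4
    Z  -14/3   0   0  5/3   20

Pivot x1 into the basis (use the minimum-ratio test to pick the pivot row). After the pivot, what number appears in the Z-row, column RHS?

524/15

Ratio test on column x1 — row 1: 16/5 = 16/5; row 2: 4/(2/3) = 6. Minimum is 16/5 at row 1 (u1 leaves); pivot element 5.
Divide row 1 by 5; eliminate column x1 from the other rows.
Z-row update in column RHS: 20 − (-14/3)·(16/5) = 524/15.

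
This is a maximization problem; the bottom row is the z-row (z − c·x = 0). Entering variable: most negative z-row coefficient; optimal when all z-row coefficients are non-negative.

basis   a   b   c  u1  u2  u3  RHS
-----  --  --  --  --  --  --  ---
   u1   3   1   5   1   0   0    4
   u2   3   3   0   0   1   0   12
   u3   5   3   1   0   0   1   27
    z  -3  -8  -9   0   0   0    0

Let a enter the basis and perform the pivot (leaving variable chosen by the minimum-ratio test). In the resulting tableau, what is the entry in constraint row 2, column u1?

-1

Ratio test on column a — row 1: 4/3 = 4/3; row 2: 12/3 = 4; row 3: 27/5 = 27/5. Minimum is 4/3 at row 1 (u1 leaves); pivot element 3.
Divide row 1 by 3; eliminate column a from the other rows.
Row 2 update in column u1: 0 − 3·(1/3) = -1.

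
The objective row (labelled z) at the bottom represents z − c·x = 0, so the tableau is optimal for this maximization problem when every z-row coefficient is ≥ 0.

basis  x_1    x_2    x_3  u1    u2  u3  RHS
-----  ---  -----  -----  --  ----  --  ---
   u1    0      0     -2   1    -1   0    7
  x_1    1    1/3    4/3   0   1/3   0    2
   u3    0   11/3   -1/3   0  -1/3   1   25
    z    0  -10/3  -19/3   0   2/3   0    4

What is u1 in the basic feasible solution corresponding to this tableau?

7

u1 is basic (row 1); its value is the RHS of that row, 7.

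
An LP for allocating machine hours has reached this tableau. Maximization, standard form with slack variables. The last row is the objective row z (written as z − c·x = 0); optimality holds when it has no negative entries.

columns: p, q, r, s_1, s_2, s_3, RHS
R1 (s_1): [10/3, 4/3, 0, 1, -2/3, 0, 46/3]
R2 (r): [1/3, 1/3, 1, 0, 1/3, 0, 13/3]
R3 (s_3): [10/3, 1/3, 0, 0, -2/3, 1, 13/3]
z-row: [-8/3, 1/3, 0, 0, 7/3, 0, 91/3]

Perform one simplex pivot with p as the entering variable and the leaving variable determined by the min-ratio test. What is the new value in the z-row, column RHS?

169/5

Ratio test on column p — row 1: (46/3)/(10/3) = 23/5; row 2: (13/3)/(1/3) = 13; row 3: (13/3)/(10/3) = 13/10. Minimum is 13/10 at row 3 (s_3 leaves); pivot element 10/3.
Divide row 3 by 10/3; eliminate column p from the other rows.
z-row update in column RHS: 91/3 − (-8/3)·(13/10) = 169/5.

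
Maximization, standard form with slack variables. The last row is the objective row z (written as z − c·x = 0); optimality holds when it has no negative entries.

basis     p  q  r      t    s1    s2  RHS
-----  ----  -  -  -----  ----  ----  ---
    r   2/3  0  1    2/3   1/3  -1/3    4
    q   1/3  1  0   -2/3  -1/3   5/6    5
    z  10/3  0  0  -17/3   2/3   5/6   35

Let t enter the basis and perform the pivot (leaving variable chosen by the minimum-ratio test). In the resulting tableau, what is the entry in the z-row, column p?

Ratio test on column t — row 1: 4/(2/3) = 6; row 2: entry -2/3 ≤ 0. Minimum is 6 at row 1 (r leaves); pivot element 2/3.
Divide row 1 by 2/3; eliminate column t from the other rows.
z-row update in column p: 10/3 − (-17/3)·1 = 9.

9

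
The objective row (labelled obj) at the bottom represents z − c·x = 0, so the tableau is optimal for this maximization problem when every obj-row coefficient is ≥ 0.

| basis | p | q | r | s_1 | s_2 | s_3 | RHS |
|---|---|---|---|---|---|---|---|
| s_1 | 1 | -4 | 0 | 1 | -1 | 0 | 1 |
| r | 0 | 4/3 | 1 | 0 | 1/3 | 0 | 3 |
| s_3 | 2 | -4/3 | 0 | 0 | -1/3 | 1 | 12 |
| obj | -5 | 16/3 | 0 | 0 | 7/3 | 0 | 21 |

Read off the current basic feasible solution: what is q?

q is not in the basis, so in the current basic feasible solution q = 0.

0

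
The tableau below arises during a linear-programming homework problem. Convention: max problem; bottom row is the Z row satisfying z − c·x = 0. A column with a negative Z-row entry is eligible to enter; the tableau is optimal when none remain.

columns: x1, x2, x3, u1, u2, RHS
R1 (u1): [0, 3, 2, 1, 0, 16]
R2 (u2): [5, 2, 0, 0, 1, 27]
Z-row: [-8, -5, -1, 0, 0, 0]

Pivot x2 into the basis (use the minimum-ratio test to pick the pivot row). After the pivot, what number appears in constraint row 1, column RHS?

Ratio test on column x2 — row 1: 16/3 = 16/3; row 2: 27/2 = 27/2. Minimum is 16/3 at row 1 (u1 leaves); pivot element 3.
Divide row 1 by 3; eliminate column x2 from the other rows.
In the new row 1, the RHS entry is the old entry divided by the pivot: 16/3 = 16/3.

16/3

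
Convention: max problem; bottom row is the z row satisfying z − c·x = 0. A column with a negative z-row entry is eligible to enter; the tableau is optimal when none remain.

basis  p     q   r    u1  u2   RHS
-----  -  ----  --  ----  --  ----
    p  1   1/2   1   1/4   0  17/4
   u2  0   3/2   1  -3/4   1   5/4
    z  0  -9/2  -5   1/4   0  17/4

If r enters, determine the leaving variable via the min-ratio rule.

Column r entries and ratios — p: (17/4)/1 = 17/4; u2: (5/4)/1 = 5/4.
Smallest ratio is 5/4 in the row of u2, so u2 leaves.

u2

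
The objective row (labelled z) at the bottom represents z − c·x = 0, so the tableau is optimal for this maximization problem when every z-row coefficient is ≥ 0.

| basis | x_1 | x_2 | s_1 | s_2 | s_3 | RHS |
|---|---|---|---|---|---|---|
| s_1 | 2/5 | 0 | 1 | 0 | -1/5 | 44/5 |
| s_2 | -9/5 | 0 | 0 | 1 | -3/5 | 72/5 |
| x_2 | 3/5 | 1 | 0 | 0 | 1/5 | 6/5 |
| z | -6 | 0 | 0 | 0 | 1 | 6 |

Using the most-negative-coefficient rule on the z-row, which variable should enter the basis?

Negative z-row entries: x_1: -6.
The most negative is -6 in column x_1, so x_1 enters.

x_1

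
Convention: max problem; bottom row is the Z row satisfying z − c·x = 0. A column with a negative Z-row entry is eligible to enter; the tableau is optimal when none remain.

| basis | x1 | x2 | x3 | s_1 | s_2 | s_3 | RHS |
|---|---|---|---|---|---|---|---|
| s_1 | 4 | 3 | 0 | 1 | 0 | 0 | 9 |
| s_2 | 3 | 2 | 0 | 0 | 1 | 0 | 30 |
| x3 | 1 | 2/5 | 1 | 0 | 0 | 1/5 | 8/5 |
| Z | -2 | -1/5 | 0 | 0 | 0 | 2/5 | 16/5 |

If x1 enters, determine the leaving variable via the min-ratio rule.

x3

Column x1 entries and ratios — s_1: 9/4 = 9/4; s_2: 30/3 = 10; x3: (8/5)/1 = 8/5.
Smallest ratio is 8/5 in the row of x3, so x3 leaves.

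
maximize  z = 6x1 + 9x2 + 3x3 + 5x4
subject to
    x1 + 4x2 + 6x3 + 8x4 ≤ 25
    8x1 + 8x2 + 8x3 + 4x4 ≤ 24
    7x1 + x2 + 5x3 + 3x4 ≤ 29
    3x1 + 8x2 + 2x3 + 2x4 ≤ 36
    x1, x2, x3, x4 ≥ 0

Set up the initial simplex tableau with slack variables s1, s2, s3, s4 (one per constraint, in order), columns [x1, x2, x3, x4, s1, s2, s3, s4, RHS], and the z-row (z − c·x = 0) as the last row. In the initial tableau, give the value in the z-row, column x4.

The z-row carries the negated objective coefficients: the x4 entry is -5.

-5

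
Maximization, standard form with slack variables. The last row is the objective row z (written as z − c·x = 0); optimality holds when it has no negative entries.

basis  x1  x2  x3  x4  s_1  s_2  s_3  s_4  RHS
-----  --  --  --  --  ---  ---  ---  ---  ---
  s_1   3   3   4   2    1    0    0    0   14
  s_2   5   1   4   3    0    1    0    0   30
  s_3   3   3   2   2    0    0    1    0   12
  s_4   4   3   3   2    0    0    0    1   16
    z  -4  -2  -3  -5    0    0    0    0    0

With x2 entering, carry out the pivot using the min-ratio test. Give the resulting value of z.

Ratio test on column x2 — row 1: 14/3 = 14/3; row 2: 30/1 = 30; row 3: 12/3 = 4; row 4: 16/3 = 16/3. Minimum is 4 at row 3 (s_3 leaves); pivot element 3.
Pivot on row 3; the z-row RHS becomes 0 − (-2)·4 = 8.

8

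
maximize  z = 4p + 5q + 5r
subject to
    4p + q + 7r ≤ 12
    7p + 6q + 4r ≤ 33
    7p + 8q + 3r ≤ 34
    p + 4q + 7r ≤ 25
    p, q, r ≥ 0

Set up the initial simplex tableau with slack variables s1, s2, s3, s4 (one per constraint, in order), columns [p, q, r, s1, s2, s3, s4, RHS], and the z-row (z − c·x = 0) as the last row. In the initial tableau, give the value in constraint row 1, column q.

1

Constraint 1 has coefficient 1 on q.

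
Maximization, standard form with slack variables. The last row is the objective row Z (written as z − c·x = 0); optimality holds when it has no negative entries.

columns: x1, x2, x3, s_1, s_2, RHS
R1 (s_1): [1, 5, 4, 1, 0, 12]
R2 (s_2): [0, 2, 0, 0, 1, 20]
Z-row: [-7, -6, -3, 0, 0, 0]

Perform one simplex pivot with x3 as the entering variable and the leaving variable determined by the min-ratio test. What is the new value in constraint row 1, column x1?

1/4

Ratio test on column x3 — row 1: 12/4 = 3; row 2: entry 0 ≤ 0. Minimum is 3 at row 1 (s_1 leaves); pivot element 4.
Divide row 1 by 4; eliminate column x3 from the other rows.
In the new row 1, the x1 entry is the old entry divided by the pivot: 1/4 = 1/4.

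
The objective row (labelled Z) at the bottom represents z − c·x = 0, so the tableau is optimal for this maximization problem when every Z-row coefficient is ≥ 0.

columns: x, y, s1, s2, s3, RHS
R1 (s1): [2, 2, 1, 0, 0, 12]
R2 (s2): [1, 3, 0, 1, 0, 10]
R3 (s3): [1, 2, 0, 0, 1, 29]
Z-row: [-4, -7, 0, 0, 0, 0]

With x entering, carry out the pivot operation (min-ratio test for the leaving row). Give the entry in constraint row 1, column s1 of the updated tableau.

Ratio test on column x — row 1: 12/2 = 6; row 2: 10/1 = 10; row 3: 29/1 = 29. Minimum is 6 at row 1 (s1 leaves); pivot element 2.
Divide row 1 by 2; eliminate column x from the other rows.
In the new row 1, the s1 entry is the old entry divided by the pivot: 1/2 = 1/2.

1/2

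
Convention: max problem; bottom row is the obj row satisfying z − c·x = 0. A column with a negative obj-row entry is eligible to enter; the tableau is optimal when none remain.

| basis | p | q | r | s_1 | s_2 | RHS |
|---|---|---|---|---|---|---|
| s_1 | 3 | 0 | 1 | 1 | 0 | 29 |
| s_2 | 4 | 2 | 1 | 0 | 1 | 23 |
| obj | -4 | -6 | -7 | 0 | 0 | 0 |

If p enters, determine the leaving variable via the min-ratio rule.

s_2

Column p entries and ratios — s_1: 29/3 = 29/3; s_2: 23/4 = 23/4.
Smallest ratio is 23/4 in the row of s_2, so s_2 leaves.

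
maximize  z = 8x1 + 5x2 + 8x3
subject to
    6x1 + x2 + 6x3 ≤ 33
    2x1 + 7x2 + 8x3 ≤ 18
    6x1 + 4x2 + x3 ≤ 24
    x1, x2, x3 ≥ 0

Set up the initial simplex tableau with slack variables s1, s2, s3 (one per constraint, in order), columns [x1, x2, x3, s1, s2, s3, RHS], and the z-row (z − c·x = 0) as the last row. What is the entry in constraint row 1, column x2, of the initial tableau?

Constraint 1 has coefficient 1 on x2.

1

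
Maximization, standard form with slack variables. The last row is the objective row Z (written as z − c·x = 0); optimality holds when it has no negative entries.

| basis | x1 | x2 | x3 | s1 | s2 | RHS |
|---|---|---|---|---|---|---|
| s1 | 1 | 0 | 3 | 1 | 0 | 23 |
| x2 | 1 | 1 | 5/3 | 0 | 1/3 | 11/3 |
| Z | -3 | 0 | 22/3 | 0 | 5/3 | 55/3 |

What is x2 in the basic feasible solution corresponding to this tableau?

x2 is basic (row 2); its value is the RHS of that row, 11/3.

11/3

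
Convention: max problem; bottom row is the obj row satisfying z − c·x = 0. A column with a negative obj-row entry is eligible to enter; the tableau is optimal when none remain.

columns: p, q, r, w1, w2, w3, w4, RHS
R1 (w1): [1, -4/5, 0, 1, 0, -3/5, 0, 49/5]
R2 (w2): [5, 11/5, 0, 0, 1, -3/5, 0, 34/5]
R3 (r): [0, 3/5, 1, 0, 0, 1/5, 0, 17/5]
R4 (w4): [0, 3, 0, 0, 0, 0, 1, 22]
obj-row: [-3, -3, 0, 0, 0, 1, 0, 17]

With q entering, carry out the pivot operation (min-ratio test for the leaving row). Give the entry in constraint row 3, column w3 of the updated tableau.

Ratio test on column q — row 1: entry -4/5 ≤ 0; row 2: (34/5)/(11/5) = 34/11; row 3: (17/5)/(3/5) = 17/3; row 4: 22/3 = 22/3. Minimum is 34/11 at row 2 (w2 leaves); pivot element 11/5.
Divide row 2 by 11/5; eliminate column q from the other rows.
Row 3 update in column w3: 1/5 − (3/5)·(-3/11) = 4/11.

4/11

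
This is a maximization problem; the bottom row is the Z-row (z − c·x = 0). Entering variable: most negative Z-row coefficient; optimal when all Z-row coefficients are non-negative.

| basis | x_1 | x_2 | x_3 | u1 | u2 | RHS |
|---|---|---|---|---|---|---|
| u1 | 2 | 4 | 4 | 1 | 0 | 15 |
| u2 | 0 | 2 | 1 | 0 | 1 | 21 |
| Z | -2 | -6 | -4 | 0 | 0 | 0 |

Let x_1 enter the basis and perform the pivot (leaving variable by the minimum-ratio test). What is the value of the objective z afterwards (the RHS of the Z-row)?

Ratio test on column x_1 — row 1: 15/2 = 15/2; row 2: entry 0 ≤ 0. Minimum is 15/2 at row 1 (u1 leaves); pivot element 2.
Pivot on row 1; the Z-row RHS becomes 0 − (-2)·(15/2) = 15.

15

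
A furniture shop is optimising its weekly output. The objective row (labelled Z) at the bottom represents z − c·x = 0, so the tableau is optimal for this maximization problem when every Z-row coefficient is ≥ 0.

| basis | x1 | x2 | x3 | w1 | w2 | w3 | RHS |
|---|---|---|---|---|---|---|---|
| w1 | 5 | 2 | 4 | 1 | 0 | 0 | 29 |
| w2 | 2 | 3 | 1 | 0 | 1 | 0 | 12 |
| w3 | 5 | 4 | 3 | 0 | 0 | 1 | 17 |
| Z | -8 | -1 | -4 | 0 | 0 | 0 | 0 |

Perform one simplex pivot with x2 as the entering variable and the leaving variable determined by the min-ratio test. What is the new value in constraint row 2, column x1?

2/3

Ratio test on column x2 — row 1: 29/2 = 29/2; row 2: 12/3 = 4; row 3: 17/4 = 17/4. Minimum is 4 at row 2 (w2 leaves); pivot element 3.
Divide row 2 by 3; eliminate column x2 from the other rows.
In the new row 2, the x1 entry is the old entry divided by the pivot: 2/3 = 2/3.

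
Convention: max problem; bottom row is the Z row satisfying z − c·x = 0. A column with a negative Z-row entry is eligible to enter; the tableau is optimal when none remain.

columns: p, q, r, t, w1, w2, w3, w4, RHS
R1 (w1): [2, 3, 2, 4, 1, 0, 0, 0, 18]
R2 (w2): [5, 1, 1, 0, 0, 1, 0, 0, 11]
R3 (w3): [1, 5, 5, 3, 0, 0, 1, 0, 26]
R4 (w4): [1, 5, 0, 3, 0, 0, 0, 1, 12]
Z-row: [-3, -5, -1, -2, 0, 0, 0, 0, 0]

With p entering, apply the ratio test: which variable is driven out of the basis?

w2

Column p entries and ratios — w1: 18/2 = 9; w2: 11/5 = 11/5; w3: 26/1 = 26; w4: 12/1 = 12.
Smallest ratio is 11/5 in the row of w2, so w2 leaves.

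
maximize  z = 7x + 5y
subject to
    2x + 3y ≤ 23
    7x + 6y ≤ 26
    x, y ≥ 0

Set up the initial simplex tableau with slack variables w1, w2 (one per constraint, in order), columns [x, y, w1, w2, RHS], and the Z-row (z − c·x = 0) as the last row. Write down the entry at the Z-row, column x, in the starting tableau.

The Z-row carries the negated objective coefficients: the x entry is -7.

-7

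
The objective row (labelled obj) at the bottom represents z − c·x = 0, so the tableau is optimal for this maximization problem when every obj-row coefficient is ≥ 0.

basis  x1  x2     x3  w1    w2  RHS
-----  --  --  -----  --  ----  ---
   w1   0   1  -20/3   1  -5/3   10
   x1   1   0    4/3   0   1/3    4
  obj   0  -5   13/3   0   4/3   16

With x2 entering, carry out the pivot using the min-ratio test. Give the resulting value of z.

Ratio test on column x2 — row 1: 10/1 = 10; row 2: entry 0 ≤ 0. Minimum is 10 at row 1 (w1 leaves); pivot element 1.
Pivot on row 1; the obj-row RHS becomes 16 − (-5)·10 = 66.

66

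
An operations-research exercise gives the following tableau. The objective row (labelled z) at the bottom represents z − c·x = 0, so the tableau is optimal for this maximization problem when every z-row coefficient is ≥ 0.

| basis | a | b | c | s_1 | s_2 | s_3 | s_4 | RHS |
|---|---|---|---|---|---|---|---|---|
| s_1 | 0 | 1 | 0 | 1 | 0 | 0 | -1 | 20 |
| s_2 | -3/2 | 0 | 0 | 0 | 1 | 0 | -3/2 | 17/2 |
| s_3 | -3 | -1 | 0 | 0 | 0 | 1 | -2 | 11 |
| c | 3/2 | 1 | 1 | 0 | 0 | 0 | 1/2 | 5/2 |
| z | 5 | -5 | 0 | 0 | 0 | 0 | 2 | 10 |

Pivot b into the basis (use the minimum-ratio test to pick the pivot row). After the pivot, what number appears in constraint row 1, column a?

-3/2

Ratio test on column b — row 1: 20/1 = 20; row 2: entry 0 ≤ 0; row 3: entry -1 ≤ 0; row 4: (5/2)/1 = 5/2. Minimum is 5/2 at row 4 (c leaves); pivot element 1.
Divide row 4 by 1; eliminate column b from the other rows.
Row 1 update in column a: 0 − 1·(3/2) = -3/2.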